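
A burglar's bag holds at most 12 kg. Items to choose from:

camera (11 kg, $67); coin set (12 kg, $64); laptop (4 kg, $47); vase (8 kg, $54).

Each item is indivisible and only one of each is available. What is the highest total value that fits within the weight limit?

$101

Check high-value combinations within 12 kg:
- laptop+vase: weight 4+8=12, value 47+54=101
- camera: weight 11, value 67
- coin set: weight 12, value 64
- vase: weight 8, value 54
- laptop: weight 4, value 47
Best: $101.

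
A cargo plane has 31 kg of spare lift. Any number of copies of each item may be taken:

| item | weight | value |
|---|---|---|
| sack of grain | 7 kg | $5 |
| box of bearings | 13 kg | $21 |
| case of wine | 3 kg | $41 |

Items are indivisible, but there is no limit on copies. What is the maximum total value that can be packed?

Best value-per-unit is case of wine at 41/3, and filling with it alone uses weight 10×3=30. No mix of the others beats 10×41 = 410.

$410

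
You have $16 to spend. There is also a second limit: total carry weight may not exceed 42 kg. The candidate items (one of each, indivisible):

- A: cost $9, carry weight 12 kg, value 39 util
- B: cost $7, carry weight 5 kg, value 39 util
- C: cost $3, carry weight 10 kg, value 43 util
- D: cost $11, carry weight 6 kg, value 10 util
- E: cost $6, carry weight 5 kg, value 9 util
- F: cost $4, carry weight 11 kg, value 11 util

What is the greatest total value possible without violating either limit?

93 util

Feasible sets respecting both limits:
- A+C+F: cost 16, carry weight 33, value 93
- B+C+F: cost 14, carry weight 26, value 93
- B+C+E: cost 16, carry weight 20, value 91
Best: 93 util.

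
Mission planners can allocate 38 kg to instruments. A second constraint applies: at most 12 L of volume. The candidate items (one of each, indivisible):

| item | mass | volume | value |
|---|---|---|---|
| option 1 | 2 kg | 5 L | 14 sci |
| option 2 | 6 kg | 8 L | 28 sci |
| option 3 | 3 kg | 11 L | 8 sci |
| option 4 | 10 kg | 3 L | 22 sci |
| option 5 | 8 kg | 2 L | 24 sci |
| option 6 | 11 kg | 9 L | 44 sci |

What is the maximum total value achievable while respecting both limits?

68 sci

Feasible sets respecting both limits:
- option 5+option 6: mass 19, volume 11, value 68
- option 4+option 6: mass 21, volume 12, value 66
- option 1+option 4+option 5: mass 20, volume 10, value 60
Best: 68 sci.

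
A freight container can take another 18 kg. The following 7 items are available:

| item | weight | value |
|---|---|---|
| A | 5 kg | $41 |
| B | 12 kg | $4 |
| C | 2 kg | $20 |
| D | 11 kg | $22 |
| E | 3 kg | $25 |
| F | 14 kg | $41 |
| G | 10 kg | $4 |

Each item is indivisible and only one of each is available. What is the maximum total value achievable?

$86

Check high-value combinations within 18 kg:
- A+C+E: weight 5+2+3=10, value 41+20+25=86
- A+C+D: weight 5+2+11=18, value 41+20+22=83
- A+E+G: weight 5+3+10=18, value 41+25+4=70
- C+D+E: weight 2+11+3=16, value 20+22+25=67
- A+E: weight 5+3=8, value 41+25=66
Best: $86.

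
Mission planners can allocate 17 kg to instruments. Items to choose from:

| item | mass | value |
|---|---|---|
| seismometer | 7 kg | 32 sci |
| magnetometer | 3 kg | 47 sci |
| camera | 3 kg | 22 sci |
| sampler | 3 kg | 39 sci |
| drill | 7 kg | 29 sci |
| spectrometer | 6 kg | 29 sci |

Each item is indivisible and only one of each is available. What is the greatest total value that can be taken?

140 sci

Check high-value combinations within 17 kg:
- seismometer+magnetometer+camera+sampler: mass 7+3+3+3=16, value 32+47+22+39=140
- magnetometer+camera+sampler+spectrometer: mass 3+3+3+6=15, value 47+22+39+29=137
- magnetometer+camera+sampler+drill: mass 3+3+3+7=16, value 47+22+39+29=137
- seismometer+magnetometer+sampler: mass 7+3+3=13, value 32+47+39=118
Best: 140 sci.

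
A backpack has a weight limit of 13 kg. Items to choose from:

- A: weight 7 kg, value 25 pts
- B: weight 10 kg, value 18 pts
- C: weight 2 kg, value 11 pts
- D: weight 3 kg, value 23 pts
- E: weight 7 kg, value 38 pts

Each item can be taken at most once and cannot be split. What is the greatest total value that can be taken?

72 pts

Check high-value combinations within 13 kg:
- C+D+E: weight 2+3+7=12, value 11+23+38=72
- D+E: weight 3+7=10, value 23+38=61
- A+C+D: weight 7+2+3=12, value 25+11+23=59
Best: 72 pts.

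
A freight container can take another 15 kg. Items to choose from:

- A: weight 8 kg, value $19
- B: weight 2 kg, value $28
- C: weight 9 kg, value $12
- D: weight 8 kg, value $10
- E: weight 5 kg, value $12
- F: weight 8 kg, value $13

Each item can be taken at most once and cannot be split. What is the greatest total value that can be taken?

$59

Check high-value combinations within 15 kg:
- A+B+E: weight 8+2+5=15, value 19+28+12=59
- B+E+F: weight 2+5+8=15, value 28+12+13=53
- B+D+E: weight 2+8+5=15, value 28+10+12=50
- A+B: weight 8+2=10, value 19+28=47
Best: $59.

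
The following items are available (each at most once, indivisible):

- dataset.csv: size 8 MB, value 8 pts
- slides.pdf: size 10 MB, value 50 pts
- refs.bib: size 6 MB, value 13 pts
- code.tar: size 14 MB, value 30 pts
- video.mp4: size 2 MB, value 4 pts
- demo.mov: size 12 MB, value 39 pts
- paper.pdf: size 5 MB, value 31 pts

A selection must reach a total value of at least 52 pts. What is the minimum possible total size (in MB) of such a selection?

Subsets with value ≥ 52, sorted by total size:
- slides.pdf+video.mp4: size 12, value 54
- slides.pdf+paper.pdf: size 15, value 81
- slides.pdf+refs.bib: size 16, value 63
- slides.pdf+video.mp4+paper.pdf: size 17, value 85
Minimum size: 12 MB.

12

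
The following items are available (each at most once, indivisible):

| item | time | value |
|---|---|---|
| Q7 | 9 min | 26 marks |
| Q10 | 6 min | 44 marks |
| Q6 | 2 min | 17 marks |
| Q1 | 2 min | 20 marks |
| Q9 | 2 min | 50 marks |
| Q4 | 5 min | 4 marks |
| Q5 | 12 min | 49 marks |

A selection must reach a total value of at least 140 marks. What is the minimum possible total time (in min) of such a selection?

19

Subsets with value ≥ 140, sorted by total time:
- Q7+Q10+Q1+Q9: time 19, value 140
- Q10+Q9+Q5: time 20, value 143
- Q7+Q10+Q6+Q1+Q9: time 21, value 157
- Q10+Q1+Q9+Q5: time 22, value 163
Minimum time: 19 min.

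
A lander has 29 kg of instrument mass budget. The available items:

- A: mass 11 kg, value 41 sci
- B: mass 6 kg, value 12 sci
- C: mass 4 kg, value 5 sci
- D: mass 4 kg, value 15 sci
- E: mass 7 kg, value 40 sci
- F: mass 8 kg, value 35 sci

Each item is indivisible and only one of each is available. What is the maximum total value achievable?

Check high-value combinations within 29 kg:
- A+E+F: mass 11+7+8=26, value 41+40+35=116
- A+B+D+E: mass 11+6+4+7=28, value 41+12+15+40=108
- B+C+D+E+F: mass 6+4+4+7+8=29, value 12+5+15+40+35=107
Best: 116 sci.

116 sci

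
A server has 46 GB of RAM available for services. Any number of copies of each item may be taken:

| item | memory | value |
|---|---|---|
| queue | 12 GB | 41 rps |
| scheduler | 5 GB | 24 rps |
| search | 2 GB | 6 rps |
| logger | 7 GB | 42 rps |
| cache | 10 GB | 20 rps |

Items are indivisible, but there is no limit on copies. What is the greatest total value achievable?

264 rps

Best value-per-unit is logger at 42/7; filling with it alone gives 6×42 = 252.
Optimal mix: 2×search + 6×logger → memory 46, value 264.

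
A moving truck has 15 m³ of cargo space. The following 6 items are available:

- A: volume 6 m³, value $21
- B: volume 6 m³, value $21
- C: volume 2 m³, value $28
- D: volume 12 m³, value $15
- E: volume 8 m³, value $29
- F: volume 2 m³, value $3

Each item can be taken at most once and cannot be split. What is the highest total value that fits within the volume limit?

Check high-value combinations within 15 m³:
- A+B+C: volume 6+6+2=14, value 21+21+28=70
- C+E+F: volume 2+8+2=12, value 28+29+3=60
- C+E: volume 2+8=10, value 28+29=57
- A+C+F: volume 6+2+2=10, value 21+28+3=52
Best: $70.

$70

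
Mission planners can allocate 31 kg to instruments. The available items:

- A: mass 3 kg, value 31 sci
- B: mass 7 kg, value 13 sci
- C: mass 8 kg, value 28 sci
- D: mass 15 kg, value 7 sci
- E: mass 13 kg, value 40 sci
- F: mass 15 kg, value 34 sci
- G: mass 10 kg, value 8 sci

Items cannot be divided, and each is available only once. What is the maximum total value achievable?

112 sci

Check high-value combinations within 31 kg:
- A+B+C+E: mass 3+7+8+13=31, value 31+13+28+40=112
- A+E+F: mass 3+13+15=31, value 31+40+34=105
- A+C+E: mass 3+8+13=24, value 31+28+40=99
- A+C+F: mass 3+8+15=26, value 31+28+34=93
- A+B+E: mass 3+7+13=23, value 31+13+40=84
Best: 112 sci.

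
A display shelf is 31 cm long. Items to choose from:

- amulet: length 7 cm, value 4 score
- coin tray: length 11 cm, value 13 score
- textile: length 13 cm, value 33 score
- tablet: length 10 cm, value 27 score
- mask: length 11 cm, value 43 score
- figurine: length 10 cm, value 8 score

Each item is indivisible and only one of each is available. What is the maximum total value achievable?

80 score

Check high-value combinations within 31 cm:
- amulet+textile+mask: length 7+13+11=31, value 4+33+43=80
- tablet+mask+figurine: length 10+11+10=31, value 27+43+8=78
- textile+mask: length 13+11=24, value 33+43=76
- amulet+tablet+mask: length 7+10+11=28, value 4+27+43=74
Best: 80 score.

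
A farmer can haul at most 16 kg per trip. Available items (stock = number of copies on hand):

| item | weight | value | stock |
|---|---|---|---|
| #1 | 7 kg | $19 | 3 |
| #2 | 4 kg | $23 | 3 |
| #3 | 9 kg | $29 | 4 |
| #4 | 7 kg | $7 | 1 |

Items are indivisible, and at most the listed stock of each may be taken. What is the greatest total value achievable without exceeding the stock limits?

Top feasible selections:
- 3×#2: weight 12, value 69
- 1×#1 + 2×#2: weight 15, value 65
Best: $69.

$69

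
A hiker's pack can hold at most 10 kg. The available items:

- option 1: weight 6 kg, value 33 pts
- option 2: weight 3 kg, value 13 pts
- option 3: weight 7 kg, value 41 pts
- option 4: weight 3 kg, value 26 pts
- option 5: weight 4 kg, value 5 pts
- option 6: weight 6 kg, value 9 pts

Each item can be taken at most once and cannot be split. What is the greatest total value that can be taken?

67 pts

Check high-value combinations within 10 kg:
- option 3+option 4: weight 7+3=10, value 41+26=67
- option 1+option 4: weight 6+3=9, value 33+26=59
- option 2+option 3: weight 3+7=10, value 13+41=54
- option 1+option 2: weight 6+3=9, value 33+13=46
Best: 67 pts.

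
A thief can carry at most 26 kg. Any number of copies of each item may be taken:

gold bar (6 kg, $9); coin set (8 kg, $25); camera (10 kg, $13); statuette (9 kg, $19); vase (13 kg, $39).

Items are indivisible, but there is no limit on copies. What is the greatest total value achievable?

Best value-per-unit is coin set at 25/8; filling with it alone gives 3×25 = 75.
Optimal mix: 2×vase → weight 26, value 78.

$78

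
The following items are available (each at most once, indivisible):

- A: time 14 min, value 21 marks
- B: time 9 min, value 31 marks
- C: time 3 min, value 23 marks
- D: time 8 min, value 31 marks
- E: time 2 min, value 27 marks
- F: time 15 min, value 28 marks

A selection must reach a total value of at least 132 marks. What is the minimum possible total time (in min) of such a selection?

36

Subsets with value ≥ 132, sorted by total time:
- A+B+C+D+E: time 36, value 133
- B+C+D+E+F: time 37, value 140
Minimum time: 36 min.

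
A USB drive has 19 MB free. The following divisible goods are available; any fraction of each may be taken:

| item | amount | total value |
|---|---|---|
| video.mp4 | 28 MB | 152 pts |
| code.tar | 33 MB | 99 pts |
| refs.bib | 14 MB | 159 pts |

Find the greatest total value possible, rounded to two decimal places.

186.14

Take in order of value per unit:
- refs.bib (159/14 per unit): all 14 → value 159, running total 159.00
- video.mp4 (152/28 per unit): 5 of 28 → value 5×152/28 = 27.1429, running total 186.14
Total 186.14.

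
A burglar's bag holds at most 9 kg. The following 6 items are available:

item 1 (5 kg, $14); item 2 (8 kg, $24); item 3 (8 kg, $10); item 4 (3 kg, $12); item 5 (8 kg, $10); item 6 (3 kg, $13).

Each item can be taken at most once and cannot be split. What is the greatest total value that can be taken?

Check high-value combinations within 9 kg:
- item 1+item 6: weight 5+3=8, value 14+13=27
- item 1+item 4: weight 5+3=8, value 14+12=26
- item 4+item 6: weight 3+3=6, value 12+13=25
- item 2: weight 8, value 24
- item 1: weight 5, value 14
Best: $27.

$27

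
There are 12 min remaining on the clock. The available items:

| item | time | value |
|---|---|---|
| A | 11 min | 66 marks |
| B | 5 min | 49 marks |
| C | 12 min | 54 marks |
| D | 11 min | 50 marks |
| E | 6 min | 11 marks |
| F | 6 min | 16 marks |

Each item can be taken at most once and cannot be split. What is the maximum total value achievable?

66 marks

Check high-value combinations within 12 min:
- A: time 11, value 66
- B+F: time 5+6=11, value 49+16=65
- B+E: time 5+6=11, value 49+11=60
- C: time 12, value 54
- D: time 11, value 50
Best: 66 marks.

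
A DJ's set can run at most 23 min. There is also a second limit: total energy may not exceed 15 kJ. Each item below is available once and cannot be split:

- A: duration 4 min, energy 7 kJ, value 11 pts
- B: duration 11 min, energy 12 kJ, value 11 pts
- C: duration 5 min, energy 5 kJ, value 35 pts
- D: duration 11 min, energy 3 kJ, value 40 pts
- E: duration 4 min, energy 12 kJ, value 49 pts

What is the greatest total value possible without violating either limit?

89 pts

Feasible sets respecting both limits:
- D+E: duration 15, energy 15, value 89
- A+C+D: duration 20, energy 15, value 86
- C+D: duration 16, energy 8, value 75
Best: 89 pts.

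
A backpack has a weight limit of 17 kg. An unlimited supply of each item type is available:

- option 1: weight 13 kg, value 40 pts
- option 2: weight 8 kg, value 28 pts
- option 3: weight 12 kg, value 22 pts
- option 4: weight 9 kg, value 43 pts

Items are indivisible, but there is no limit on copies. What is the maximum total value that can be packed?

71 pts

Best value-per-unit is option 4 at 43/9; filling with it alone gives 1×43 = 43.
Optimal mix: 1×option 2 + 1×option 4 → weight 17, value 71.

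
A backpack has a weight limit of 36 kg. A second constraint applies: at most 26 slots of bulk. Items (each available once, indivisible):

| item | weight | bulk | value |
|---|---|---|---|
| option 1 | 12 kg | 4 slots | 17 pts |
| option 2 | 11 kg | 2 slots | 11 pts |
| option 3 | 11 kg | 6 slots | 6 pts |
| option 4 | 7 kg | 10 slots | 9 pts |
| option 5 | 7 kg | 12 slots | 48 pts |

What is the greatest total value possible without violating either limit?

Feasible sets respecting both limits:
- option 1+option 2+option 5: weight 30, bulk 18, value 76
- option 1+option 4+option 5: weight 26, bulk 26, value 74
- option 1+option 3+option 5: weight 30, bulk 22, value 71
- option 2+option 4+option 5: weight 25, bulk 24, value 68
Best: 76 pts.

76 pts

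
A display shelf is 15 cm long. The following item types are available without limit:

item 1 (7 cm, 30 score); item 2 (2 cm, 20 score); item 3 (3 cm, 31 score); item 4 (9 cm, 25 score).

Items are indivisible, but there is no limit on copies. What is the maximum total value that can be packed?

Best value-per-unit is item 3 at 31/3, and filling with it alone uses length 5×3=15. No mix of the others beats 5×31 = 155.

155 score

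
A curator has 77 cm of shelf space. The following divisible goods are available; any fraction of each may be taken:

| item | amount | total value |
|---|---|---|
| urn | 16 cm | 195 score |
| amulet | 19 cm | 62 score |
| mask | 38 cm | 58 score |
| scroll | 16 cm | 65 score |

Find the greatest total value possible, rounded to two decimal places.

361.68

Take in order of value per unit:
- urn (195/16 per unit): all 16 → value 195, running total 195.00
- scroll (65/16 per unit): all 16 → value 65, running total 260.00
- amulet (62/19 per unit): all 19 → value 62, running total 322.00
- mask (58/38 per unit): 26 of 38 → value 26×58/38 = 39.6842, running total 361.68
Total 361.68.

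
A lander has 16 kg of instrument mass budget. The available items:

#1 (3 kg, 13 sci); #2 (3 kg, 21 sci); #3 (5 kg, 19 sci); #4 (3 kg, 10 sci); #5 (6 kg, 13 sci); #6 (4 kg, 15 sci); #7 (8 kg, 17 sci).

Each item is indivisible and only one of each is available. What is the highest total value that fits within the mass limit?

This is a 0/1 knapsack; check combinations near the capacity.
- #1+#2+#3+#6: mass 3+3+5+4=15, value 13+21+19+15=68
- #2+#3+#4+#6: mass 3+5+3+4=15, value 21+19+10+15=65
- #1+#2+#3+#4: mass 3+3+5+3=14, value 13+21+19+10=63
Best: 68 sci.

68 sci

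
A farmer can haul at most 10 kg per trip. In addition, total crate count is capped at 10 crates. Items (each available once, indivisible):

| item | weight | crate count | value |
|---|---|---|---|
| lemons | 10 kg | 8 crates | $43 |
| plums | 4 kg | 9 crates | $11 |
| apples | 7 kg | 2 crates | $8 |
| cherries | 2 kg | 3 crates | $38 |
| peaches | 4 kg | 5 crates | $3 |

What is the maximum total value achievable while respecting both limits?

$46

Feasible sets respecting both limits:
- apples+cherries: weight 9, crate count 5, value 46
- lemons: weight 10, crate count 8, value 43
- cherries+peaches: weight 6, crate count 8, value 41
- cherries: weight 2, crate count 3, value 38
Best: $46.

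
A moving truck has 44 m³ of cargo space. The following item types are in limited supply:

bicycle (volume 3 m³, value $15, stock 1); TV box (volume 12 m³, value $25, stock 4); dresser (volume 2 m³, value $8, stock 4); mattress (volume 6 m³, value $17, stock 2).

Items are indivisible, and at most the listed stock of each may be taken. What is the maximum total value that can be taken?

$116

Best selections within volume 44 and stock limits:
- 2×TV box + 4×dresser + 2×mattress: volume 44, value 116
- 1×bicycle + 2×TV box + 2×dresser + 2×mattress: volume 43, value 115
- 1×bicycle + 2×TV box + 4×dresser + 1×mattress: volume 41, value 114
Best: $116.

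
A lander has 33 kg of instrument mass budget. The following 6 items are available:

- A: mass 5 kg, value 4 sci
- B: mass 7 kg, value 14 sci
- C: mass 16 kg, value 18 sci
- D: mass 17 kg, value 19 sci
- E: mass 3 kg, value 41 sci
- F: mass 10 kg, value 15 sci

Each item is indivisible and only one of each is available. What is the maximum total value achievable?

78 sci

Check high-value combinations within 33 kg:
- A+B+D+E: mass 5+7+17+3=32, value 4+14+19+41=78
- A+B+C+E: mass 5+7+16+3=31, value 4+14+18+41=77
- D+E+F: mass 17+3+10=30, value 19+41+15=75
- A+B+E+F: mass 5+7+3+10=25, value 4+14+41+15=74
Best: 78 sci.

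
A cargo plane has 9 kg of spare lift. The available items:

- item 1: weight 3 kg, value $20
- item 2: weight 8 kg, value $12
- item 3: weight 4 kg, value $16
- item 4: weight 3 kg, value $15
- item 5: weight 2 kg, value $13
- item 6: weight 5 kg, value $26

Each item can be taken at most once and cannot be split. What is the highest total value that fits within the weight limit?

$49

Check high-value combinations within 9 kg:
- item 1+item 3+item 5: weight 3+4+2=9, value 20+16+13=49
- item 1+item 4+item 5: weight 3+3+2=8, value 20+15+13=48
- item 1+item 6: weight 3+5=8, value 20+26=46
Best: $49.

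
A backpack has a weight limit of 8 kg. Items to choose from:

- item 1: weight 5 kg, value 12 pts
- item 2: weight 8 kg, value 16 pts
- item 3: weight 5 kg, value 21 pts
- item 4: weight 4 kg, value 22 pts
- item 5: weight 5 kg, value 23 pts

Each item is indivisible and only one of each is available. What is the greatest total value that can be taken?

23 pts

Check high-value combinations within 8 kg:
- item 5: weight 5, value 23
- item 4: weight 4, value 22
- item 3: weight 5, value 21
- item 2: weight 8, value 16
Best: 23 pts.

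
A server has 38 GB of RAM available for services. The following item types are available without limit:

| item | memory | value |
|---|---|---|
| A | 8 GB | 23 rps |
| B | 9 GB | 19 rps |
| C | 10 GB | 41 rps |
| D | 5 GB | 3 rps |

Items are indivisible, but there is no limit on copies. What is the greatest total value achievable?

Best value-per-unit is C at 41/10; filling with it alone gives 3×41 = 123.
Optimal mix: 1×A + 3×C → memory 38, value 146.

146 rps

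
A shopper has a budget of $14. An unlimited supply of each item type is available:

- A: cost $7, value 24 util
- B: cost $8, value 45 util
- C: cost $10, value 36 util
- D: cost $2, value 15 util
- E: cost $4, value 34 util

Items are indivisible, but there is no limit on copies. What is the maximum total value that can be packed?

Best value-per-unit is E at 34/4; filling with it alone gives 3×34 = 102.
Optimal mix: 1×D + 3×E → cost 14, value 117.

117 util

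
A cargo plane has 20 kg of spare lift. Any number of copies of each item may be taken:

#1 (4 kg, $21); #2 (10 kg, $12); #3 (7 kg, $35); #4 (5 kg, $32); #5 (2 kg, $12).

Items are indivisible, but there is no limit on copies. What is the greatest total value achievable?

$128

Best value-per-unit is #4 at 32/5, and filling with it alone uses weight 4×5=20. No mix of the others beats 4×32 = 128.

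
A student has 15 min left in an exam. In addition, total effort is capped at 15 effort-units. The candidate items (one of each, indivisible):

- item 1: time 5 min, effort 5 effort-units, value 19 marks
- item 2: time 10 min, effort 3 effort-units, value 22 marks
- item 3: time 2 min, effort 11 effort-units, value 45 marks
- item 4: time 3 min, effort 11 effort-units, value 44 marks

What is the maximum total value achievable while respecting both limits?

Feasible sets respecting both limits:
- item 2+item 3: time 12, effort 14, value 67
- item 2+item 4: time 13, effort 14, value 66
- item 3: time 2, effort 11, value 45
Best: 67 marks.

67 marks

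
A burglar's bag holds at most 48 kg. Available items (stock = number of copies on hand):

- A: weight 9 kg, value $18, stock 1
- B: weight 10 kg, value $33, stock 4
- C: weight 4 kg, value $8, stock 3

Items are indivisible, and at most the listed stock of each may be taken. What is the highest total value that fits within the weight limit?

Top feasible selections:
- 4×B + 2×C: weight 48, value 148
- 4×B + 1×C: weight 44, value 140
- 1×A + 3×B + 2×C: weight 47, value 133
Best: $148.

$148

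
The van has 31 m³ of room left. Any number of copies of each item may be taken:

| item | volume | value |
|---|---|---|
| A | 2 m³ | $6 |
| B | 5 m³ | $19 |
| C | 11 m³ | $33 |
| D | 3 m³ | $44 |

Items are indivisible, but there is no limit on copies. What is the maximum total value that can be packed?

$440

Best value-per-unit is D at 44/3, and filling with it alone uses volume 10×3=30. No mix of the others beats 10×44 = 440.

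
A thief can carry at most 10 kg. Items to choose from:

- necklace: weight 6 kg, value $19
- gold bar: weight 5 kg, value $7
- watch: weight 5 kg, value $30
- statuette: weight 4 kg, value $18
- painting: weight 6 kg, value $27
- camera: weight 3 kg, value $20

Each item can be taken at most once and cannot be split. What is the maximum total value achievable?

Check high-value combinations within 10 kg:
- watch+camera: weight 5+3=8, value 30+20=50
- watch+statuette: weight 5+4=9, value 30+18=48
- painting+camera: weight 6+3=9, value 27+20=47
- statuette+painting: weight 4+6=10, value 18+27=45
Best: $50.

$50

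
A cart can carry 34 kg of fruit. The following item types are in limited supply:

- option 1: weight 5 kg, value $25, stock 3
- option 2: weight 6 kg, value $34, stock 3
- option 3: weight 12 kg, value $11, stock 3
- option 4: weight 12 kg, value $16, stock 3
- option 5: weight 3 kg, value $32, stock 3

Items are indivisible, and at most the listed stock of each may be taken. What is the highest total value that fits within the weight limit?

Best selections within weight 34 and stock limits:
- 1×option 1 + 3×option 2 + 3×option 5: weight 32, value 223
- 2×option 1 + 3×option 2 + 2×option 5: weight 34, value 216
- 2×option 1 + 2×option 2 + 3×option 5: weight 31, value 214
- 3×option 1 + 2×option 2 + 2×option 5: weight 33, value 207
Best: $223.

$223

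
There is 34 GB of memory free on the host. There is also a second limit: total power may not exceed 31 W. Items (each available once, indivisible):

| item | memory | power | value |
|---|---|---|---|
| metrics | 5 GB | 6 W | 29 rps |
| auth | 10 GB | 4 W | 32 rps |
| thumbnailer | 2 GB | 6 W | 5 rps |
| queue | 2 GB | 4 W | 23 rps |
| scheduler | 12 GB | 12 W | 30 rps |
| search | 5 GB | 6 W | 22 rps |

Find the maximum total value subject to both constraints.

Feasible sets respecting both limits:
- metrics+auth+queue+scheduler: memory 29, power 26, value 114
- metrics+auth+scheduler+search: memory 32, power 28, value 113
- metrics+auth+thumbnailer+queue+search: memory 24, power 26, value 111
- auth+queue+scheduler+search: memory 29, power 26, value 107
Best: 114 rps.

114 rps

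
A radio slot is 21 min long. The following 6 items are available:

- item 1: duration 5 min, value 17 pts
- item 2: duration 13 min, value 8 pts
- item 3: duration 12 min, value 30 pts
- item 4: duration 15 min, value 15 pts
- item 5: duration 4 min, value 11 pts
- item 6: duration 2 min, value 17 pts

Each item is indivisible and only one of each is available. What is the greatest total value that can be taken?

This is a 0/1 knapsack; check combinations near the capacity.
- item 1+item 3+item 6: duration 5+12+2=19, value 17+30+17=64
- item 3+item 5+item 6: duration 12+4+2=18, value 30+11+17=58
- item 1+item 3+item 5: duration 5+12+4=21, value 17+30+11=58
- item 3+item 6: duration 12+2=14, value 30+17=47
- item 1+item 3: duration 5+12=17, value 17+30=47
Best: 64 pts.

64 pts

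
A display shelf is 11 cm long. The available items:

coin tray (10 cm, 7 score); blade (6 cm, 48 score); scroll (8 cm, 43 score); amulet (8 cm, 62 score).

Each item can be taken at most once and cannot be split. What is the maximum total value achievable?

This is a 0/1 knapsack; check combinations near the capacity.
- amulet: length 8, value 62
- blade: length 6, value 48
- scroll: length 8, value 43
Best: 62 score.

62 score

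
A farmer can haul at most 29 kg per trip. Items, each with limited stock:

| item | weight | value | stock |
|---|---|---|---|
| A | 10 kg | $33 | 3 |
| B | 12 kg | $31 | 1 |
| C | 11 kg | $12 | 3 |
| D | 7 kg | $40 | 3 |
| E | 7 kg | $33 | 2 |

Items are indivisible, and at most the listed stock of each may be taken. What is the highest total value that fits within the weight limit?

Top feasible selections:
- 3×D + 1×E: weight 28, value 153
- 2×D + 2×E: weight 28, value 146
Best: $153.

$153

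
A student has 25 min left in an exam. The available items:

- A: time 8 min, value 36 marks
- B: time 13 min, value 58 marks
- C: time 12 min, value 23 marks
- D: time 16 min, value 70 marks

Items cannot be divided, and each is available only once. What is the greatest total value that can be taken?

106 marks

This is a 0/1 knapsack; check combinations near the capacity.
- A+D: time 8+16=24, value 36+70=106
- A+B: time 8+13=21, value 36+58=94
- B+C: time 13+12=25, value 58+23=81
- D: time 16, value 70
- A+C: time 8+12=20, value 36+23=59
Best: 106 marks.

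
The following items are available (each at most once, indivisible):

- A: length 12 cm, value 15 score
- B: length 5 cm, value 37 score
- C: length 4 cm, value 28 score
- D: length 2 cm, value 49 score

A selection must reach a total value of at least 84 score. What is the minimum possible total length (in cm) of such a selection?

Subsets with value ≥ 84, sorted by total length:
- B+D: length 7, value 86
- B+C+D: length 11, value 114
- A+C+D: length 18, value 92
Minimum length: 7 cm.

7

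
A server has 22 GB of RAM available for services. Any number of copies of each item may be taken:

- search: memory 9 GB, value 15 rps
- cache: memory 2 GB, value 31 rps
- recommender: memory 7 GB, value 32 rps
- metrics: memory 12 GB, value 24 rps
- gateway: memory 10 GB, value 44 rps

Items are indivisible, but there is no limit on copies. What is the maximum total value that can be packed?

Best value-per-unit is cache at 31/2, and filling with it alone uses memory 11×2=22. No mix of the others beats 11×31 = 341.

341 rps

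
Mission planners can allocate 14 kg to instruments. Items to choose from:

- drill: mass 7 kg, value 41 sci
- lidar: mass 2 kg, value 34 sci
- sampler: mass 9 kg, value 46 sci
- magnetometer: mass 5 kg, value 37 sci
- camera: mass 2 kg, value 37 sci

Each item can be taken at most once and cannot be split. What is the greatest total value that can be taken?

117 sci

This is a 0/1 knapsack; check combinations near the capacity.
- lidar+sampler+camera: mass 2+9+2=13, value 34+46+37=117
- drill+magnetometer+camera: mass 7+5+2=14, value 41+37+37=115
- drill+lidar+camera: mass 7+2+2=11, value 41+34+37=112
Best: 117 sci.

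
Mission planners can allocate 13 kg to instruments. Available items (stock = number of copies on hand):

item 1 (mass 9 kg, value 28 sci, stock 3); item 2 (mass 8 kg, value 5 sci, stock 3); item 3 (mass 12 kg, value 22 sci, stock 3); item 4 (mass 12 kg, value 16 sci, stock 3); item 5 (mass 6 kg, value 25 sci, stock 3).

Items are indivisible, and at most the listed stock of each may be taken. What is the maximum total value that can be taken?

Best selections within mass 13 and stock limits:
- 2×item 5: mass 12, value 50
- 1×item 1: mass 9, value 28
Best: 50 sci.

50 sci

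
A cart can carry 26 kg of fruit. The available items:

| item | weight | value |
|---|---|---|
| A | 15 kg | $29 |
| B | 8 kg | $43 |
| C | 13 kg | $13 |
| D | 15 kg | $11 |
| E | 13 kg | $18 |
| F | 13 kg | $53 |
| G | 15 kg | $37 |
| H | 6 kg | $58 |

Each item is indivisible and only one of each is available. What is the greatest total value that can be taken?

This is a 0/1 knapsack; check combinations near the capacity.
- F+H: weight 13+6=19, value 53+58=111
- B+H: weight 8+6=14, value 43+58=101
- B+F: weight 8+13=21, value 43+53=96
- G+H: weight 15+6=21, value 37+58=95
Best: $111.

$111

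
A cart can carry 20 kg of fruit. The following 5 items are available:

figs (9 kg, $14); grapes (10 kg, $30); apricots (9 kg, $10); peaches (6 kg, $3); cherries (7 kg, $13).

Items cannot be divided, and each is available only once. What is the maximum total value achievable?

$44

Check high-value combinations within 20 kg:
- figs+grapes: weight 9+10=19, value 14+30=44
- grapes+cherries: weight 10+7=17, value 30+13=43
- grapes+apricots: weight 10+9=19, value 30+10=40
- grapes+peaches: weight 10+6=16, value 30+3=33
- grapes: weight 10, value 30
Best: $44.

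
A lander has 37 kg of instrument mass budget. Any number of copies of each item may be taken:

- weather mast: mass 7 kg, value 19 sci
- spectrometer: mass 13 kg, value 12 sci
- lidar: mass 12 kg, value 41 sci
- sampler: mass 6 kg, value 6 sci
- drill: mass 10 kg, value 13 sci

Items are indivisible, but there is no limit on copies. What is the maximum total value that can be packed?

123 sci

Best value-per-unit is lidar at 41/12, and filling with it alone uses mass 3×12=36. No mix of the others beats 3×41 = 123.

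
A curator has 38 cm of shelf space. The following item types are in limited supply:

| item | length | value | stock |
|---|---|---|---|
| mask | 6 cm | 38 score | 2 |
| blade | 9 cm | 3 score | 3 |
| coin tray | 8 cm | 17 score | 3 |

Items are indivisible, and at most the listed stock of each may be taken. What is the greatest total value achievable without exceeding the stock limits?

Top feasible selections:
- 2×mask + 3×coin tray: length 36, value 127
- 2×mask + 1×blade + 2×coin tray: length 37, value 113
Best: 127 score.

127 score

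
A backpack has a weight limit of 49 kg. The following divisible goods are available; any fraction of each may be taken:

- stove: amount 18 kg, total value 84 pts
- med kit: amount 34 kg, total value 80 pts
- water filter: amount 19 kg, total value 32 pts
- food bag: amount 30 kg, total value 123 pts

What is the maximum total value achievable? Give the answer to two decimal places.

209.35

Take in order of value per unit:
- stove (84/18 per unit): all 18 → value 84, running total 84.00
- food bag (123/30 per unit): all 30 → value 123, running total 207.00
- med kit (80/34 per unit): 1 of 34 → value 1×80/34 = 2.3529, running total 209.35
Total 209.35.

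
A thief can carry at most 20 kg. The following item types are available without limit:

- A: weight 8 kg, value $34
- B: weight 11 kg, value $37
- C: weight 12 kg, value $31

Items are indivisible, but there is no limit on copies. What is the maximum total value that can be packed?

$71

Best value-per-unit is A at 34/8; filling with it alone gives 2×34 = 68.
Optimal mix: 1×A + 1×B → weight 19, value 71.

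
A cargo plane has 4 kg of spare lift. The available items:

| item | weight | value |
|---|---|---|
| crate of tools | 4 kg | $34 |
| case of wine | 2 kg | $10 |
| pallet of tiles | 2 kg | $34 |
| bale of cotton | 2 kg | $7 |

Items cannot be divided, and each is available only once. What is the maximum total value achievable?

This is a 0/1 knapsack; check combinations near the capacity.
- case of wine+pallet of tiles: weight 2+2=4, value 10+34=44
- pallet of tiles+bale of cotton: weight 2+2=4, value 34+7=41
- pallet of tiles: weight 2, value 34
- crate of tools: weight 4, value 34
Best: $44.

$44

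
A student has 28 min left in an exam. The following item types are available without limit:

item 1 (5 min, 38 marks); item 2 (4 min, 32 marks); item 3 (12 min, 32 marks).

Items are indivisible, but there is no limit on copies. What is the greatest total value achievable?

224 marks

Best value-per-unit is item 2 at 32/4, and filling with it alone uses time 7×4=28. No mix of the others beats 7×32 = 224.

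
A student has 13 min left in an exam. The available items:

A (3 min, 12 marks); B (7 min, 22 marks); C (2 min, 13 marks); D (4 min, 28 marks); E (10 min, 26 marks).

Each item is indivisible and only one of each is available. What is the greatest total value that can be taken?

Check high-value combinations within 13 min:
- B+C+D: time 7+2+4=13, value 22+13+28=63
- A+C+D: time 3+2+4=9, value 12+13+28=53
- B+D: time 7+4=11, value 22+28=50
- A+B+C: time 3+7+2=12, value 12+22+13=47
- C+D: time 2+4=6, value 13+28=41
Best: 63 marks.

63 marks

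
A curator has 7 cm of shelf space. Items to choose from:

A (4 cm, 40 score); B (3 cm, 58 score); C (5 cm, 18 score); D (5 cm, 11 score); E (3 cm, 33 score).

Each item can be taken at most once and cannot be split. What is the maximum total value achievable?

98 score

Check high-value combinations within 7 cm:
- A+B: length 4+3=7, value 40+58=98
- B+E: length 3+3=6, value 58+33=91
- A+E: length 4+3=7, value 40+33=73
Best: 98 score.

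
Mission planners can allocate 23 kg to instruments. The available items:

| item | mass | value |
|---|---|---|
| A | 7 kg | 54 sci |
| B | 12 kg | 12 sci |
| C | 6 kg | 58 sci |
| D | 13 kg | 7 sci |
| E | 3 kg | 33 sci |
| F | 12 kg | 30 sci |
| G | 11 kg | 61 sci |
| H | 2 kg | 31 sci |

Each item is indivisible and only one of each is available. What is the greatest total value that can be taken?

183 sci

Check high-value combinations within 23 kg:
- C+E+G+H: mass 6+3+11+2=22, value 58+33+61+31=183
- A+E+G+H: mass 7+3+11+2=23, value 54+33+61+31=179
- A+C+E+H: mass 7+6+3+2=18, value 54+58+33+31=176
- C+E+G: mass 6+3+11=20, value 58+33+61=152
Best: 183 sci.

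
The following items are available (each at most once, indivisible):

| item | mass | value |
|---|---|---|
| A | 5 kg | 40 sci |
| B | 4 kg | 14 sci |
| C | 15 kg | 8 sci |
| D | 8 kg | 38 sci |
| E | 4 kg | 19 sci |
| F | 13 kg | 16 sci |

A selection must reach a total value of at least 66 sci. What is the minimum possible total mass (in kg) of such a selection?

13

Subsets with value ≥ 66, sorted by total mass:
- A+D: mass 13, value 78
- A+B+E: mass 13, value 73
- B+D+E: mass 16, value 71
- A+D+E: mass 17, value 97
Minimum mass: 13 kg.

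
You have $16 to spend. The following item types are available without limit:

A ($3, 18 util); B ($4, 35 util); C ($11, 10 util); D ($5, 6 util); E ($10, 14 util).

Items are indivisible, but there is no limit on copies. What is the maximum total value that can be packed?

Best value-per-unit is B at 35/4, and filling with it alone uses cost 4×4=16. No mix of the others beats 4×35 = 140.

140 util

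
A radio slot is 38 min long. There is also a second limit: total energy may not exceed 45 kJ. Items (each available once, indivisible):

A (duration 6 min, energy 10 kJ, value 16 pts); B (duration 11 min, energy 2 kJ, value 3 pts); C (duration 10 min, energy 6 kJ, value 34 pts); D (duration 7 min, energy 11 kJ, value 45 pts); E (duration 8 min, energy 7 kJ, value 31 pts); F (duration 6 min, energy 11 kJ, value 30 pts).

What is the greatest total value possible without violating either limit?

156 pts

Feasible sets respecting both limits:
- A+C+D+E+F: duration 37, energy 45, value 156
- C+D+E+F: duration 31, energy 35, value 140
- A+C+D+E: duration 31, energy 34, value 126
Best: 156 pts.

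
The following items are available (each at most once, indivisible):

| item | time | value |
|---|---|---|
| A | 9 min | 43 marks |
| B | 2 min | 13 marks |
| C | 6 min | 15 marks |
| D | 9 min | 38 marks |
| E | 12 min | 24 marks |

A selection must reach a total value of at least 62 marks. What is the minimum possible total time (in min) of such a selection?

Subsets with value ≥ 62, sorted by total time:
- A+B+C: time 17, value 71
- B+C+D: time 17, value 66
- A+D: time 18, value 81
- A+B+D: time 20, value 94
Minimum time: 17 min.

17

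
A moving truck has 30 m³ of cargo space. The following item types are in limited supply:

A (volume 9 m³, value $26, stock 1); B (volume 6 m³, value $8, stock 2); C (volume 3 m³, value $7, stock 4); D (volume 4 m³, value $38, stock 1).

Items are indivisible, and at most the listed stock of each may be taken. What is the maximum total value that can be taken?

$93

Top feasible selections:
- 1×A + 1×B + 3×C + 1×D: volume 28, value 93
- 1×A + 4×C + 1×D: volume 25, value 92
- 1×A + 2×B + 1×C + 1×D: volume 28, value 87
Best: $93.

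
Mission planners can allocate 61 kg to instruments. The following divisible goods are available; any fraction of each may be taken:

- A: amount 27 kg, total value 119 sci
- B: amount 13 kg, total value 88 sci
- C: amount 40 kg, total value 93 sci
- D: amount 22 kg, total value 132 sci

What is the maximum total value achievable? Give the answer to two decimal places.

Take in order of value per unit:
- B (88/13 per unit): all 13 → value 88, running total 88.00
- D (132/22 per unit): all 22 → value 132, running total 220.00
- A (119/27 per unit): 26 of 27 → value 26×119/27 = 114.5926, running total 334.59
Total 334.59.

334.59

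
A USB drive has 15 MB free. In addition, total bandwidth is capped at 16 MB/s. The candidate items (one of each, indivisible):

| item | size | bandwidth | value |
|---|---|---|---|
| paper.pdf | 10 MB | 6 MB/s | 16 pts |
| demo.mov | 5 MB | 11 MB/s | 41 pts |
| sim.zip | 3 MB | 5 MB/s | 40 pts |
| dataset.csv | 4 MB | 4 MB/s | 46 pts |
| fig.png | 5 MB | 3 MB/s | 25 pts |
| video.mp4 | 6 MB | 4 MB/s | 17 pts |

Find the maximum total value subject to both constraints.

Feasible sets respecting both limits:
- sim.zip+dataset.csv+fig.png: size 12, bandwidth 12, value 111
- sim.zip+dataset.csv+video.mp4: size 13, bandwidth 13, value 103
- dataset.csv+fig.png+video.mp4: size 15, bandwidth 11, value 88
Best: 111 pts.

111 pts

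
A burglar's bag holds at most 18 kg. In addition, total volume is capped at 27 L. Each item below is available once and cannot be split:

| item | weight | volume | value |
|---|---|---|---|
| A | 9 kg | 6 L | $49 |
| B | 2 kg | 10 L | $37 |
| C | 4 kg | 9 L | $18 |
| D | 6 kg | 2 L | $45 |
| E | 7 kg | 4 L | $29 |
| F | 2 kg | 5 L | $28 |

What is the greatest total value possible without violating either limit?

Feasible sets respecting both limits:
- B+D+E+F: weight 17, volume 21, value 139
- A+B+D: weight 17, volume 18, value 131
- B+C+D+F: weight 14, volume 26, value 128
- A+D+F: weight 17, volume 13, value 122
Best: $139.

$139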